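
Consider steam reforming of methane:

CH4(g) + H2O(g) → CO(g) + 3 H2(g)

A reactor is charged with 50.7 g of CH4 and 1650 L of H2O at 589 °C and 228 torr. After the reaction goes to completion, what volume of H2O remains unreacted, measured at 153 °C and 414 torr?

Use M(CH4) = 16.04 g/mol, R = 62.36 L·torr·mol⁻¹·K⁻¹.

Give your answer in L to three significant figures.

246 L

n(CH4) = 50.7 / 16.04 = 3.161 mol
n(H2O) = PV/RT = (228 × 1650) / (62.36 × 862.15) = 6.997 mol
For 3.161 mol CH4, stoichiometry requires (1/1) × 3.161 = 3.161 mol H2O; 6.997 mol is available, so CH4 is limiting.
n(H2O) consumed = (1/1) × 3.161 = 3.161 mol; remaining = 6.997 − 3.161 = 3.836 mol
V(H2O) = nRT/P = 3.836 × 62.36 × 426.15 / 414 = 246.2 L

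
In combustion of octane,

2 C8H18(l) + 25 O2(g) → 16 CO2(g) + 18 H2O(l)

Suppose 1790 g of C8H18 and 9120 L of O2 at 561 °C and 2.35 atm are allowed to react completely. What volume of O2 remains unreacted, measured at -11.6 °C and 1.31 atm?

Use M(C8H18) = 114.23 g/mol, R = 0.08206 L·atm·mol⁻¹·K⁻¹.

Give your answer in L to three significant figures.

1920 L

n(C8H18) = 1790 / 114.23 = 15.67 mol
n(O2) = PV/RT = (2.35 × 9120) / (0.08206 × 834.15) = 313.1 mol
For 15.67 mol C8H18, stoichiometry requires (25/2) × 15.67 = 195.9 mol O2; 313.1 mol is available, so C8H18 is limiting.
n(O2) consumed = (25/2) × 15.67 = 195.9 mol; remaining = 313.1 − 195.9 = 117.2 mol
V(O2) = nRT/P = 117.2 × 0.08206 × 261.55 / 1.31 = 1920 L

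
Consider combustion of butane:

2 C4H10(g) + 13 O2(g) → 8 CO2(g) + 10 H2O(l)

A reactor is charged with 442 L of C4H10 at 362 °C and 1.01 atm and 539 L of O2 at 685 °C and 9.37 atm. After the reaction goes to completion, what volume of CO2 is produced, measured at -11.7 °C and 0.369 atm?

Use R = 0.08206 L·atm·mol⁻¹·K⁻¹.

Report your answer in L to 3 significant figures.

1990 L

n(C4H10) = PV/RT = (1.01 × 442) / (0.08206 × 635.15) = 8.565 mol
n(O2) = PV/RT = (9.37 × 539) / (0.08206 × 958.15) = 64.23 mol
For 8.565 mol C4H10, stoichiometry requires (13/2) × 8.565 = 55.67 mol O2; 64.23 mol is available, so C4H10 is limiting.
n(CO2) = (8/2) × 8.565 = 34.26 mol
V(CO2) = nRT/P = 34.26 × 0.08206 × 261.45 / 0.369 = 1992 L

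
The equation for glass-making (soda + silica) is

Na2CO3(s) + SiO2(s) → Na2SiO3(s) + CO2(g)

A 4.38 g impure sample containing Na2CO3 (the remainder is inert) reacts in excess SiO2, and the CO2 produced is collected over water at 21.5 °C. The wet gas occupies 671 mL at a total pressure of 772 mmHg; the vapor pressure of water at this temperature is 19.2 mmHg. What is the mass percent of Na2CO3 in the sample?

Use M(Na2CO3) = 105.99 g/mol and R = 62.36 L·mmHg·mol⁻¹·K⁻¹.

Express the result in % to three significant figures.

P(CO2) = 772 − 19.2 = 752.8 mmHg
n(CO2) = PV/RT = (752.8 × 0.6710) / (62.36 × 294.65) = 0.02749 mol
n(Na2CO3) = (1/1) × 0.02749 = 0.02749 mol
m(Na2CO3) = 0.02749 × 105.99 = 2.914 g
%Na2CO3 = 2.914 / 4.38 × 100 = 66.53%

66.5 %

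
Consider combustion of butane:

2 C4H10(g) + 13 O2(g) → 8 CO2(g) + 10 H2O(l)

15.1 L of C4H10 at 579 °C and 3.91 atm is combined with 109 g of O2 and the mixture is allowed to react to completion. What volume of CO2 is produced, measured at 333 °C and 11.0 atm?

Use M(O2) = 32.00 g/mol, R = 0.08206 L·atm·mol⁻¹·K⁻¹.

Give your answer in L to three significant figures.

9.48 L

n(C4H10) = PV/RT = (3.91 × 15.1) / (0.08206 × 852.15) = 0.8443 mol
n(O2) = 109 / 32.00 = 3.406 mol
For 0.8443 mol C4H10, stoichiometry requires (13/2) × 0.8443 = 5.488 mol O2; 3.406 mol is available, so O2 is limiting.
n(CO2) = (8/13) × 3.406 = 2.096 mol
V(CO2) = nRT/P = 2.096 × 0.08206 × 606.15 / 11.0 = 9.478 L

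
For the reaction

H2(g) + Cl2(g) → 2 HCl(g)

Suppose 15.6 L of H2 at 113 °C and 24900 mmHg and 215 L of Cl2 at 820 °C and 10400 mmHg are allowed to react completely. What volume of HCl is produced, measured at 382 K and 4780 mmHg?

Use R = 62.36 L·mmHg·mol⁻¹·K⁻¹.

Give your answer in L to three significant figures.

n(H2) = PV/RT = (24900 × 15.6) / (62.36 × 386.15) = 16.13 mol
n(Cl2) = PV/RT = (10400 × 215) / (62.36 × 1093.15) = 32.80 mol
For 16.13 mol H2, stoichiometry requires (1/1) × 16.13 = 16.13 mol Cl2; 32.80 mol is available, so H2 is limiting.
n(HCl) = (2/1) × 16.13 = 32.26 mol
V(HCl) = nRT/P = 32.26 × 62.36 × 382 / 4780 = 160.8 L

161 L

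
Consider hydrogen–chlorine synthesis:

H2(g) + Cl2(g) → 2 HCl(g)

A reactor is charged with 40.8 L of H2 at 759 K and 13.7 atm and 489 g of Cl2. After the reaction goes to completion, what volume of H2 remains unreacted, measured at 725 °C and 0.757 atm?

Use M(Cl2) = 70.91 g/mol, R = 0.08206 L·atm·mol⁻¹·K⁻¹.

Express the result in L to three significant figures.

225 L

n(H2) = PV/RT = (13.7 × 40.8) / (0.08206 × 759) = 8.974 mol
n(Cl2) = 489 / 70.91 = 6.896 mol
For 8.974 mol H2, stoichiometry requires (1/1) × 8.974 = 8.974 mol Cl2; 6.896 mol is available, so Cl2 is limiting.
n(H2) consumed = (1/1) × 6.896 = 6.896 mol; remaining = 8.974 − 6.896 = 2.078 mol
V(H2) = nRT/P = 2.078 × 0.08206 × 998.15 / 0.757 = 224.8 L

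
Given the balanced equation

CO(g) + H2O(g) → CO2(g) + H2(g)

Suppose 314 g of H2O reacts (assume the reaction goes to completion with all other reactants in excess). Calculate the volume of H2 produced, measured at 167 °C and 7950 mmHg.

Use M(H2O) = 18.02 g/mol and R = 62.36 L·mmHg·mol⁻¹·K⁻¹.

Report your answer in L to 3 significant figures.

60.2 L

n(H2O) = 314.0 / 18.02 = 17.43 mol
n(H2) = (1/1) × 17.43 = 17.43 mol
V = nRT/P = 17.43 × 62.36 × 440.15 / 7950 = 60.18 L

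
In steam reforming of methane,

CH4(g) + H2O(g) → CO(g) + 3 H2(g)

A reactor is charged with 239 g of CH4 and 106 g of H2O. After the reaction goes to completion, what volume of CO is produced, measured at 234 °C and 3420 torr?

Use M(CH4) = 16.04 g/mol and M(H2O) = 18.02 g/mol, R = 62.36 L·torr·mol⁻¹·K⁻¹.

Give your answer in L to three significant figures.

n(CH4) = 239 / 16.04 = 14.90 mol
n(H2O) = 106 / 18.02 = 5.882 mol
For 14.90 mol CH4, stoichiometry requires (1/1) × 14.90 = 14.90 mol H2O; 5.882 mol is available, so H2O is limiting.
n(CO) = (1/1) × 5.882 = 5.882 mol
V(CO) = nRT/P = 5.882 × 62.36 × 507.15 / 3420 = 54.39 L

54.4 L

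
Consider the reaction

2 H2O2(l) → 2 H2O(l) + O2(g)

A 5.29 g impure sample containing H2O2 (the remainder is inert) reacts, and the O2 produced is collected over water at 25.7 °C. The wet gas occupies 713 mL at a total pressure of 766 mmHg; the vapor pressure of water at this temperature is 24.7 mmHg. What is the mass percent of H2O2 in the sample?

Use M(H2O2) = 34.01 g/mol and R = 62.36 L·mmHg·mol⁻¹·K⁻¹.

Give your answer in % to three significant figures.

36.5 %

P(O2) = 766 − 24.7 = 741.3 mmHg
n(O2) = PV/RT = (741.3 × 0.7130) / (62.36 × 298.85) = 0.02836 mol
n(H2O2) = (2/1) × 0.02836 = 0.05672 mol
m(H2O2) = 0.05672 × 34.01 = 1.929 g
%H2O2 = 1.929 / 5.29 × 100 = 36.47%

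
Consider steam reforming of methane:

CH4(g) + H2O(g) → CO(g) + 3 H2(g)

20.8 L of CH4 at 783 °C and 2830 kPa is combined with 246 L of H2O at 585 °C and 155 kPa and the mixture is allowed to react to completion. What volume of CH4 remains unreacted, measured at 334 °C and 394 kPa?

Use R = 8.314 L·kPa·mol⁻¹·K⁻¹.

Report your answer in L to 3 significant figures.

17.4 L

n(CH4) = PV/RT = (2830 × 20.8) / (8.314 × 1056.15) = 6.704 mol
n(H2O) = PV/RT = (155 × 246) / (8.314 × 858.15) = 5.344 mol
For 6.704 mol CH4, stoichiometry requires (1/1) × 6.704 = 6.704 mol H2O; 5.344 mol is available, so H2O is limiting.
n(CH4) consumed = (1/1) × 5.344 = 5.344 mol; remaining = 6.704 − 5.344 = 1.360 mol
V(CH4) = nRT/P = 1.360 × 8.314 × 607.15 / 394 = 17.42 L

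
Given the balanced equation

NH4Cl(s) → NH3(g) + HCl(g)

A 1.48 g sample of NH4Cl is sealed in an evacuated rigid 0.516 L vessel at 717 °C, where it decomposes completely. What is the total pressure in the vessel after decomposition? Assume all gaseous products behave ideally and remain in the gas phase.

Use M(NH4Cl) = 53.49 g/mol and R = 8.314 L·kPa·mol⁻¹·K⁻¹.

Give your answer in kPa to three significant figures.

883 kPa

n(NH4Cl) = 1.48 / 53.49 = 0.02767 mol
n(gas produced) = (2/1) × 0.02767 = 0.05534 mol
P = nRT/V = 0.05534 × 8.314 × 990.15 / 0.516 = 882.9 kPa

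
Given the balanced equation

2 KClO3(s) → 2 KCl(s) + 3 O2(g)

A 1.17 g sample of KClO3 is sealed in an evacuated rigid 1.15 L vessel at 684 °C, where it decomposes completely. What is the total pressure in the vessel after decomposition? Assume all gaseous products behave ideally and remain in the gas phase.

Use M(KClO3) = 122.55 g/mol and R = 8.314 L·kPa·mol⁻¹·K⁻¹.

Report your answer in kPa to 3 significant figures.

99.1 kPa

n(KClO3) = 1.17 / 122.55 = 0.009547 mol
n(gas produced) = (3/2) × 0.009547 = 0.01432 mol
P = nRT/V = 0.01432 × 8.314 × 957.15 / 1.15 = 99.09 kPa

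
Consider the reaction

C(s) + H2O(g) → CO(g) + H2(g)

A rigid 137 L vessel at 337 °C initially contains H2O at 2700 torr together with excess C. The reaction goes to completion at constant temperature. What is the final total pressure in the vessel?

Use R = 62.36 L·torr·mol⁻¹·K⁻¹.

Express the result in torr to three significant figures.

Rigid vessel, constant T ⇒ P scales with total gas moles (1 → 2).
P_final = (2/1) × 2700 = 5400 torr

5400 torr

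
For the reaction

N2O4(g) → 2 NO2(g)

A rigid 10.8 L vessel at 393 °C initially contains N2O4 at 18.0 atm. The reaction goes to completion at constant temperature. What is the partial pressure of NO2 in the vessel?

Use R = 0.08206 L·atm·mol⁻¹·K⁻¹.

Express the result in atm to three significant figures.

36.0 atm

n(N2O4)₀ = PV/RT = (18.0 × 10.8) / (0.08206 × 666.15) = 3.556 mol
n(NO2) = (2/1) × 3.556 = 7.112 mol
P(NO2) = nRT/V = 7.112 × 0.08206 × 666.15 / 10.8 = 36.00 atm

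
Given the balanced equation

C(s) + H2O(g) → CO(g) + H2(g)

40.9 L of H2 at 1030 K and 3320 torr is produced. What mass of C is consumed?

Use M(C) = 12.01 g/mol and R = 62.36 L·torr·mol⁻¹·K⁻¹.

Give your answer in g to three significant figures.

25.4 g

n(H2) = PV/RT = (3320 × 40.9) / (62.36 × 1030) = 2.114 mol
n(C) = (1/1) × 2.114 = 2.114 mol
m(C) = 2.114 × 12.01 = 25.39 g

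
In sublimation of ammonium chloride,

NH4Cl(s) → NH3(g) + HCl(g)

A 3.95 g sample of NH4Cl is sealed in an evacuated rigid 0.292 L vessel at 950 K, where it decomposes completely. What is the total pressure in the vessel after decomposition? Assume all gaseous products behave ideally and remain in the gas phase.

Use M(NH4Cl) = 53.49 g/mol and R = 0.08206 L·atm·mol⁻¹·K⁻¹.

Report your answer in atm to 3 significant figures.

n(NH4Cl) = 3.95 / 53.49 = 0.07385 mol
n(gas produced) = (2/1) × 0.07385 = 0.1477 mol
P = nRT/V = 0.1477 × 0.08206 × 950 / 0.292 = 39.43 atm

39.4 atm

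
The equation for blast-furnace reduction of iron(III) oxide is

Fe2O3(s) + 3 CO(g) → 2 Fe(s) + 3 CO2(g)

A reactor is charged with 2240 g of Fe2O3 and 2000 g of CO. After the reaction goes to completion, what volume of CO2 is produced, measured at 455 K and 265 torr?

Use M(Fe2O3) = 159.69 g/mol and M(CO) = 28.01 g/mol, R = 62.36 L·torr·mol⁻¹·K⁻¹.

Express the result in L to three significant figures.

n(Fe2O3) = 2240 / 159.69 = 14.03 mol
n(CO) = 2000 / 28.01 = 71.40 mol
For 14.03 mol Fe2O3, stoichiometry requires (3/1) × 14.03 = 42.09 mol CO; 71.40 mol is available, so Fe2O3 is limiting.
n(CO2) = (3/1) × 14.03 = 42.09 mol
V(CO2) = nRT/P = 42.09 × 62.36 × 455 / 265 = 4507 L

4510 L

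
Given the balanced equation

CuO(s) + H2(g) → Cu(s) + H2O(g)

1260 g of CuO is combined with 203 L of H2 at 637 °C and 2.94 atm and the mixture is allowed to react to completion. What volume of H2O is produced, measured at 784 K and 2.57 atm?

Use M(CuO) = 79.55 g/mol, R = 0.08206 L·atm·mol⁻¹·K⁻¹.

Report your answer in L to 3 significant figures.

200 L

n(CuO) = 1260 / 79.55 = 15.84 mol
n(H2) = PV/RT = (2.94 × 203) / (0.08206 × 910.15) = 7.991 mol
For 15.84 mol CuO, stoichiometry requires (1/1) × 15.84 = 15.84 mol H2; 7.991 mol is available, so H2 is limiting.
n(H2O) = (1/1) × 7.991 = 7.991 mol
V(H2O) = nRT/P = 7.991 × 0.08206 × 784 / 2.57 = 200.0 L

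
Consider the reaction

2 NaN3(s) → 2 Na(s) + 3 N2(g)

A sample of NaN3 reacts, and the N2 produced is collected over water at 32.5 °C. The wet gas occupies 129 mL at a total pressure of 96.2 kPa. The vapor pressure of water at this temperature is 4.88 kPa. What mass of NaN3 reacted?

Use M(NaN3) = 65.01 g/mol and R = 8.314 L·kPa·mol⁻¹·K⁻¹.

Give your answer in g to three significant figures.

P(N2) = 96.2 − 4.88 = 91.32 kPa
n(N2) = PV/RT = (91.32 × 0.1290) / (8.314 × 305.65) = 0.004636 mol
n(NaN3) = (2/3) × 0.004636 = 0.003091 mol
m(NaN3) = 0.003091 × 65.01 = 0.2009 g

0.201 g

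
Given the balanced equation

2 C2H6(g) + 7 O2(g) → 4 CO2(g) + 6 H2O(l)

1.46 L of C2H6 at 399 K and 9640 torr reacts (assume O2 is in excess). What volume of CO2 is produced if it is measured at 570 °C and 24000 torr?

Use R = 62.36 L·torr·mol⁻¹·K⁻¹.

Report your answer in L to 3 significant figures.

n(C2H6) = PV/RT = (9640 × 1.46) / (62.36 × 399) = 0.5657 mol
n(CO2) = (4/2) × 0.5657 = 1.131 mol
V = nRT/P = 1.131 × 62.36 × 843.15 / 24000 = 2.478 L

2.48 L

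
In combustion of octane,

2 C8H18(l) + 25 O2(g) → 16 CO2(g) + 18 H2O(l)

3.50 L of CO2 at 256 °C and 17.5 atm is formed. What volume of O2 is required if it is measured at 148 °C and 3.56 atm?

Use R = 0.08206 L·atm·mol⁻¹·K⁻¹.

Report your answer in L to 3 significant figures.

21.4 L

n(CO2) = PV/RT = (17.5 × 3.50) / (0.08206 × 529.15) = 1.411 mol
n(O2) = (25/16) × 1.411 = 2.205 mol
V = nRT/P = 2.205 × 0.08206 × 421.15 / 3.56 = 21.41 L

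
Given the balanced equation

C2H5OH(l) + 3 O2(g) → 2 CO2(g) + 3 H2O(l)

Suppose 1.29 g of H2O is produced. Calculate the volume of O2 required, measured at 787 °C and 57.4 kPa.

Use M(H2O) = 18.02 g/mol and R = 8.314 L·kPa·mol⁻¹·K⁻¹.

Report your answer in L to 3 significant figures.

n(H2O) = 1.290 / 18.02 = 0.07159 mol
n(O2) = (3/3) × 0.07159 = 0.07159 mol
V = nRT/P = 0.07159 × 8.314 × 1060.15 / 57.4 = 10.99 L

11.0 L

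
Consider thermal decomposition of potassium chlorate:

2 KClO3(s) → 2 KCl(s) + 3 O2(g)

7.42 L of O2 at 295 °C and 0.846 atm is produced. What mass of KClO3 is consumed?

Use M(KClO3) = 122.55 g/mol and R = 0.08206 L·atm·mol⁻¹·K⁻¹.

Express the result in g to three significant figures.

n(O2) = PV/RT = (0.846 × 7.42) / (0.08206 × 568.15) = 0.1346 mol
n(KClO3) = (2/3) × 0.1346 = 0.08973 mol
m(KClO3) = 0.08973 × 122.55 = 11.00 g

11.0 g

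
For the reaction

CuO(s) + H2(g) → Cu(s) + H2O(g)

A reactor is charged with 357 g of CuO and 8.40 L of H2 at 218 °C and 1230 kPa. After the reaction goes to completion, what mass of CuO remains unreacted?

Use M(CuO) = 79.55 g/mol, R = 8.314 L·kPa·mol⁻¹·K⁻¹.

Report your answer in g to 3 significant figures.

156 g

n(CuO) = 357 / 79.55 = 4.488 mol
n(H2) = PV/RT = (1230 × 8.40) / (8.314 × 491.15) = 2.530 mol
For 4.488 mol CuO, stoichiometry requires (1/1) × 4.488 = 4.488 mol H2; 2.530 mol is available, so H2 is limiting.
n(CuO) consumed = (1/1) × 2.530 = 2.530 mol; remaining = 4.488 − 2.530 = 1.958 mol
m(CuO) = 1.958 × 79.55 = 155.8 g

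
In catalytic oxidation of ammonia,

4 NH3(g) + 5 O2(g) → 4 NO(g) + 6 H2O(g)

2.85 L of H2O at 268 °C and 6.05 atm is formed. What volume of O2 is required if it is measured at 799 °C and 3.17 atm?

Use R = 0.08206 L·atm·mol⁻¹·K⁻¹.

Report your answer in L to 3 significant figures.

n(H2O) = PV/RT = (6.05 × 2.85) / (0.08206 × 541.15) = 0.3883 mol
n(O2) = (5/6) × 0.3883 = 0.3236 mol
V = nRT/P = 0.3236 × 0.08206 × 1072.15 / 3.17 = 8.981 L

8.98 L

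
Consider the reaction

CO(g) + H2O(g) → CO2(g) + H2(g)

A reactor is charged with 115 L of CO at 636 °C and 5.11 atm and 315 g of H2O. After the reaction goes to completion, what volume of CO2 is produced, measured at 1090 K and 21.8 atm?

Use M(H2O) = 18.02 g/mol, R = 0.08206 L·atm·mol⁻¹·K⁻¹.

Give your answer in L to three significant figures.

32.3 L

n(CO) = PV/RT = (5.11 × 115) / (0.08206 × 909.15) = 7.877 mol
n(H2O) = 315 / 18.02 = 17.48 mol
For 7.877 mol CO, stoichiometry requires (1/1) × 7.877 = 7.877 mol H2O; 17.48 mol is available, so CO is limiting.
n(CO2) = (1/1) × 7.877 = 7.877 mol
V(CO2) = nRT/P = 7.877 × 0.08206 × 1090 / 21.8 = 32.32 L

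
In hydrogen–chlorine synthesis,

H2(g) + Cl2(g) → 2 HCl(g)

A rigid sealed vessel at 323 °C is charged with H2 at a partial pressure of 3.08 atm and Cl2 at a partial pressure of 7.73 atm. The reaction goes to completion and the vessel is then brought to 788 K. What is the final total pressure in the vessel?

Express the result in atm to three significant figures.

With V and T fixed, P_i ∝ n_i, so the mole ratios apply directly to partial pressures at 323 °C.
P(Cl2) required for 3.08 atm of H2 = (1/1) × 3.08 = 3.080 atm; available 7.73 atm, so H2 is limiting.
P(Cl2) remaining = 7.73 − (1/1) × 3.08 = 4.650 atm
P(gaseous products) = (2)/1 × 3.08 = 6.160 atm
P_total at 323 °C = 4.650 + 6.160 = 10.81 atm
Scaling to 788 K: P = 10.81 × 788/596.15 = 14.29 atm

14.3 atm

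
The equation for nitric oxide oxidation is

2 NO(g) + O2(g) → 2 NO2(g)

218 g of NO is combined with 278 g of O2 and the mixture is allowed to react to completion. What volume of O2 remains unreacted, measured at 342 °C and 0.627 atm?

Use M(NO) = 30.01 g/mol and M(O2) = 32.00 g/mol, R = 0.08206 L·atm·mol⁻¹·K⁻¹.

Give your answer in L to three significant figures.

n(NO) = 218 / 30.01 = 7.264 mol
n(O2) = 278 / 32.00 = 8.688 mol
For 7.264 mol NO, stoichiometry requires (1/2) × 7.264 = 3.632 mol O2; 8.688 mol is available, so NO is limiting.
n(O2) consumed = (1/2) × 7.264 = 3.632 mol; remaining = 8.688 − 3.632 = 5.056 mol
V(O2) = nRT/P = 5.056 × 0.08206 × 615.15 / 0.627 = 407.1 L

407 L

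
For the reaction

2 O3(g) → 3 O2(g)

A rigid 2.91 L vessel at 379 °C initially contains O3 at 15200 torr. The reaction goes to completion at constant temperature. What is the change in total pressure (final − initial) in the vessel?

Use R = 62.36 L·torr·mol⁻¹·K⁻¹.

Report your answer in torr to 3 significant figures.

Rigid vessel, constant T ⇒ P scales with total gas moles (2 → 3).
P_final = (3/2) × 15200 = 22800 torr; ΔP = 22800 − 15200 = 7600 torr

7600 torr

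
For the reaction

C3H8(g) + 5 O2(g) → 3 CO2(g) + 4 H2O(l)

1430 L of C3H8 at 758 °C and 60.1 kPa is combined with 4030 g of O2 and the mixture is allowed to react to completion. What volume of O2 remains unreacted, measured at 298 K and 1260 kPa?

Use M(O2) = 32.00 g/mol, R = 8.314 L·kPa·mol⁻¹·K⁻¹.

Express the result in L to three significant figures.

n(C3H8) = PV/RT = (60.1 × 1430) / (8.314 × 1031.15) = 10.02 mol
n(O2) = 4030 / 32.00 = 125.9 mol
For 10.02 mol C3H8, stoichiometry requires (5/1) × 10.02 = 50.10 mol O2; 125.9 mol is available, so C3H8 is limiting.
n(O2) consumed = (5/1) × 10.02 = 50.10 mol; remaining = 125.9 − 50.10 = 75.80 mol
V(O2) = nRT/P = 75.80 × 8.314 × 298 / 1260 = 149.0 L

149 L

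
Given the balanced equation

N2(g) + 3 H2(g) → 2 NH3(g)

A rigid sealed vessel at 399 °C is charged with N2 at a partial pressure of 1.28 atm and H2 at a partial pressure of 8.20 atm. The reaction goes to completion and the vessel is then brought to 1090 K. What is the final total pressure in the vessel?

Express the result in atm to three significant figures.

11.2 atm

With V and T fixed, P_i ∝ n_i, so the mole ratios apply directly to partial pressures at 399 °C.
P(H2) required for 1.28 atm of N2 = (3/1) × 1.28 = 3.840 atm; available 8.20 atm, so N2 is limiting.
P(H2) remaining = 8.20 − (3/1) × 1.28 = 4.360 atm
P(gaseous products) = (2)/1 × 1.28 = 2.560 atm
P_total at 399 °C = 4.360 + 2.560 = 6.920 atm
Scaling to 1090 K: P = 6.920 × 1090/672.15 = 11.22 atm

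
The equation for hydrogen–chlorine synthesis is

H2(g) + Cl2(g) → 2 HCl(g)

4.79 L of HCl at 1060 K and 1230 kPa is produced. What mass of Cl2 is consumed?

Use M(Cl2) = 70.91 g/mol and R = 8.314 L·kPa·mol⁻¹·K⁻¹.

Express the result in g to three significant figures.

23.7 g

n(HCl) = PV/RT = (1230 × 4.79) / (8.314 × 1060) = 0.6685 mol
n(Cl2) = (1/2) × 0.6685 = 0.3342 mol
m(Cl2) = 0.3342 × 70.91 = 23.70 g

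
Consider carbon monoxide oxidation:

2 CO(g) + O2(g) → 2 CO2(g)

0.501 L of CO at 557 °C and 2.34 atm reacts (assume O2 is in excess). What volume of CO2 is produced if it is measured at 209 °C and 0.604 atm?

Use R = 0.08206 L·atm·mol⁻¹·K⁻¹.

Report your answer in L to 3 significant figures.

1.13 L

n(CO) = PV/RT = (2.34 × 0.501) / (0.08206 × 830.15) = 0.01721 mol
n(CO2) = (2/2) × 0.01721 = 0.01721 mol
V = nRT/P = 0.01721 × 0.08206 × 482.15 / 0.604 = 1.127 L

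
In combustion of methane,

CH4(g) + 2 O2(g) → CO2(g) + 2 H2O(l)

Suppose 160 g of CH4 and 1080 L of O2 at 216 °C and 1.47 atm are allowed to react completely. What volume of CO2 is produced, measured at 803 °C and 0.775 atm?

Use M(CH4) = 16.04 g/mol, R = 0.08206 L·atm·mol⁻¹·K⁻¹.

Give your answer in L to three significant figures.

n(CH4) = 160 / 16.04 = 9.975 mol
n(O2) = PV/RT = (1.47 × 1080) / (0.08206 × 489.15) = 39.55 mol
For 9.975 mol CH4, stoichiometry requires (2/1) × 9.975 = 19.95 mol O2; 39.55 mol is available, so CH4 is limiting.
n(CO2) = (1/1) × 9.975 = 9.975 mol
V(CO2) = nRT/P = 9.975 × 0.08206 × 1076.15 / 0.775 = 1137 L

1140 L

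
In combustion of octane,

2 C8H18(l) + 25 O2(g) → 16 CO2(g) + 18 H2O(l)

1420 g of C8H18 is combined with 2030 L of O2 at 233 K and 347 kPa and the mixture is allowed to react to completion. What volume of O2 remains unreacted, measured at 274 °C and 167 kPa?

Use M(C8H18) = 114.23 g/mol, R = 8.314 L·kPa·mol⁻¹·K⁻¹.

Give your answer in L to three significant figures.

n(C8H18) = 1420 / 114.23 = 12.43 mol
n(O2) = PV/RT = (347 × 2030) / (8.314 × 233) = 363.6 mol
For 12.43 mol C8H18, stoichiometry requires (25/2) × 12.43 = 155.4 mol O2; 363.6 mol is available, so C8H18 is limiting.
n(O2) consumed = (25/2) × 12.43 = 155.4 mol; remaining = 363.6 − 155.4 = 208.2 mol
V(O2) = nRT/P = 208.2 × 8.314 × 547.15 / 167 = 5671 L

5670 L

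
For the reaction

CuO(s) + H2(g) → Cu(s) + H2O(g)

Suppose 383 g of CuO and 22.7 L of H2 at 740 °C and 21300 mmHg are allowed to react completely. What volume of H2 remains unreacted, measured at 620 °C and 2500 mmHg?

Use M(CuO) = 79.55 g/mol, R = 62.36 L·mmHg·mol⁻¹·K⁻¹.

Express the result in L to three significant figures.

63.2 L

n(CuO) = 383 / 79.55 = 4.815 mol
n(H2) = PV/RT = (21300 × 22.7) / (62.36 × 1013.15) = 7.653 mol
For 4.815 mol CuO, stoichiometry requires (1/1) × 4.815 = 4.815 mol H2; 7.653 mol is available, so CuO is limiting.
n(H2) consumed = (1/1) × 4.815 = 4.815 mol; remaining = 7.653 − 4.815 = 2.838 mol
V(H2) = nRT/P = 2.838 × 62.36 × 893.15 / 2500 = 63.23 L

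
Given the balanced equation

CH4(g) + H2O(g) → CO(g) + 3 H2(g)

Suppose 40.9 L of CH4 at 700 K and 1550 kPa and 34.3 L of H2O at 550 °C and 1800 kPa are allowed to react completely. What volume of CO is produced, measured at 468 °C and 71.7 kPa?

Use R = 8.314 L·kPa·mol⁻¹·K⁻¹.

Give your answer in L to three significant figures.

775 L

n(CH4) = PV/RT = (1550 × 40.9) / (8.314 × 700) = 10.89 mol
n(H2O) = PV/RT = (1800 × 34.3) / (8.314 × 823.15) = 9.021 mol
For 10.89 mol CH4, stoichiometry requires (1/1) × 10.89 = 10.89 mol H2O; 9.021 mol is available, so H2O is limiting.
n(CO) = (1/1) × 9.021 = 9.021 mol
V(CO) = nRT/P = 9.021 × 8.314 × 741.15 / 71.7 = 775.3 L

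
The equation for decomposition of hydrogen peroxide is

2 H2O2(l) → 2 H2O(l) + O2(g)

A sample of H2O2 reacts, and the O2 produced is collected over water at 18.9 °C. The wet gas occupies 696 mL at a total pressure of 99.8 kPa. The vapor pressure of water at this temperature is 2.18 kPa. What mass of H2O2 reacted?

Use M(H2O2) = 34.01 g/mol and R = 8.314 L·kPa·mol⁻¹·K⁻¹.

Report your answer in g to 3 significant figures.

1.90 g

P(O2) = 99.8 − 2.18 = 97.62 kPa
n(O2) = PV/RT = (97.62 × 0.6960) / (8.314 × 292.05) = 0.02798 mol
n(H2O2) = (2/1) × 0.02798 = 0.05596 mol
m(H2O2) = 0.05596 × 34.01 = 1.903 g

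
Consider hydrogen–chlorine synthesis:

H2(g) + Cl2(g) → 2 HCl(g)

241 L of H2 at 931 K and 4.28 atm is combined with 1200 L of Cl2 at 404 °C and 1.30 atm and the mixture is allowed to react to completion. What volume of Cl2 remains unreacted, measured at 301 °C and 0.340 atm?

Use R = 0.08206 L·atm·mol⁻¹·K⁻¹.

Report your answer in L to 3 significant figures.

2020 L

n(H2) = PV/RT = (4.28 × 241) / (0.08206 × 931) = 13.50 mol
n(Cl2) = PV/RT = (1.30 × 1200) / (0.08206 × 677.15) = 28.07 mol
For 13.50 mol H2, stoichiometry requires (1/1) × 13.50 = 13.50 mol Cl2; 28.07 mol is available, so H2 is limiting.
n(Cl2) consumed = (1/1) × 13.50 = 13.50 mol; remaining = 28.07 − 13.50 = 14.57 mol
V(Cl2) = nRT/P = 14.57 × 0.08206 × 574.15 / 0.340 = 2019 L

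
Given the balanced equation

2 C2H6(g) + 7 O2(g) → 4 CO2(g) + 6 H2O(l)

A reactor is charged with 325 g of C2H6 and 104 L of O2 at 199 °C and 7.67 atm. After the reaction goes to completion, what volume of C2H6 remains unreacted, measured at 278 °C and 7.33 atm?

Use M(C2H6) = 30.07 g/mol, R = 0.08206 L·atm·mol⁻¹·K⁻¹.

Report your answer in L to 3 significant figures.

n(C2H6) = 325 / 30.07 = 10.81 mol
n(O2) = PV/RT = (7.67 × 104) / (0.08206 × 472.15) = 20.59 mol
For 10.81 mol C2H6, stoichiometry requires (7/2) × 10.81 = 37.84 mol O2; 20.59 mol is available, so O2 is limiting.
n(C2H6) consumed = (2/7) × 20.59 = 5.883 mol; remaining = 10.81 − 5.883 = 4.927 mol
V(C2H6) = nRT/P = 4.927 × 0.08206 × 551.15 / 7.33 = 30.40 L

30.4 L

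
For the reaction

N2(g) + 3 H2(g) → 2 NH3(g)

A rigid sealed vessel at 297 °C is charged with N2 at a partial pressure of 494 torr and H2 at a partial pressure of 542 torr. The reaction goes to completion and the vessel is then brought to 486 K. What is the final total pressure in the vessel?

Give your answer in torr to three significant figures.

575 torr

With V and T fixed, P_i ∝ n_i, so the mole ratios apply directly to partial pressures at 297 °C.
P(H2) required for 494 torr of N2 = (3/1) × 494 = 1482 torr; available 542 torr, so H2 is limiting.
P(N2) remaining = 494 − (1/3) × 542 = 313.3 torr
P(gaseous products) = (2)/3 × 542 = 361.3 torr
P_total at 297 °C = 313.3 + 361.3 = 674.6 torr
Scaling to 486 K: P = 674.6 × 486/570.15 = 575.0 torr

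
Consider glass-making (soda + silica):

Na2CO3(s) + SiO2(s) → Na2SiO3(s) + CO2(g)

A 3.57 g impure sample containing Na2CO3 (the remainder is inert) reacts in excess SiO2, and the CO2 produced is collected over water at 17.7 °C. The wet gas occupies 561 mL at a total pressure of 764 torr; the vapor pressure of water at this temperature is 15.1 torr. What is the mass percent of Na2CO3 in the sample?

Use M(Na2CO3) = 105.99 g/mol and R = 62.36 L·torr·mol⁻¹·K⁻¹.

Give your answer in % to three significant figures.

68.8 %

P(CO2) = 764 − 15.1 = 748.9 torr
n(CO2) = PV/RT = (748.9 × 0.5610) / (62.36 × 290.85) = 0.02316 mol
n(Na2CO3) = (1/1) × 0.02316 = 0.02316 mol
m(Na2CO3) = 0.02316 × 105.99 = 2.455 g
%Na2CO3 = 2.455 / 3.57 × 100 = 68.77%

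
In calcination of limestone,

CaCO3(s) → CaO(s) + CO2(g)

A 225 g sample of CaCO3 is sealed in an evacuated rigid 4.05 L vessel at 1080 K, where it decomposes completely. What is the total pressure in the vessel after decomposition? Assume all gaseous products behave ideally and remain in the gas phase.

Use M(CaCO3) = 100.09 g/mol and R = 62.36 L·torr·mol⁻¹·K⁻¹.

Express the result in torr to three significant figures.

37400 torr

n(CaCO3) = 225 / 100.09 = 2.248 mol
n(gas produced) = (1/1) × 2.248 = 2.248 mol
P = nRT/V = 2.248 × 62.36 × 1080 / 4.05 = 37380 torr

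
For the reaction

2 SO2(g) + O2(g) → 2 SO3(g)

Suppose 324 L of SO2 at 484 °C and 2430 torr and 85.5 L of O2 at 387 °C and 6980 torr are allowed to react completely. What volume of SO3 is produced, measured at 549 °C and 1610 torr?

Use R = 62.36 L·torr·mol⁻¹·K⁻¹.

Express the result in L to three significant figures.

531 L

n(SO2) = PV/RT = (2430 × 324) / (62.36 × 757.15) = 16.67 mol
n(O2) = PV/RT = (6980 × 85.5) / (62.36 × 660.15) = 14.50 mol
For 16.67 mol SO2, stoichiometry requires (1/2) × 16.67 = 8.335 mol O2; 14.50 mol is available, so SO2 is limiting.
n(SO3) = (2/2) × 16.67 = 16.67 mol
V(SO3) = nRT/P = 16.67 × 62.36 × 822.15 / 1610 = 530.8 L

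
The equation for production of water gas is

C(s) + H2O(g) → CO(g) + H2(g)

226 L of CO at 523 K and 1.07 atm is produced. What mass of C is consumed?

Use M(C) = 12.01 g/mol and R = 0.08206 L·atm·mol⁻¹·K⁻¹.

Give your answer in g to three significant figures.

n(CO) = PV/RT = (1.07 × 226) / (0.08206 × 523) = 5.635 mol
n(C) = (1/1) × 5.635 = 5.635 mol
m(C) = 5.635 × 12.01 = 67.68 g

67.7 g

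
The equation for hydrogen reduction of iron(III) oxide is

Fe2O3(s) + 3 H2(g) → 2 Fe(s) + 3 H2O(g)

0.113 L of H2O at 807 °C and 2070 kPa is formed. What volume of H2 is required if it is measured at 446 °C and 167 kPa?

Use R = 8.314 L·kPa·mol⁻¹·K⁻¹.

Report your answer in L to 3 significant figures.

0.933 L

n(H2O) = PV/RT = (2070 × 0.113) / (8.314 × 1080.15) = 0.02605 mol
n(H2) = (3/3) × 0.02605 = 0.02605 mol
V = nRT/P = 0.02605 × 8.314 × 719.15 / 167 = 0.9327 L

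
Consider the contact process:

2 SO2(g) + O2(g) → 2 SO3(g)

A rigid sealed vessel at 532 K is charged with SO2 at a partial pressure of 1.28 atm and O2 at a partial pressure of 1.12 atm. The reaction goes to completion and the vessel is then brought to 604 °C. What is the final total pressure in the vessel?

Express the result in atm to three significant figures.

With V and T fixed, P_i ∝ n_i, so the mole ratios apply directly to partial pressures at 532 K.
P(O2) required for 1.28 atm of SO2 = (1/2) × 1.28 = 0.6400 atm; available 1.12 atm, so SO2 is limiting.
P(O2) remaining = 1.12 − (1/2) × 1.28 = 0.4800 atm
P(gaseous products) = (2)/2 × 1.28 = 1.280 atm
P_total at 532 K = 0.4800 + 1.280 = 1.760 atm
Scaling to 604 °C: P = 1.760 × 877.15/532 = 2.902 atm

2.90 atm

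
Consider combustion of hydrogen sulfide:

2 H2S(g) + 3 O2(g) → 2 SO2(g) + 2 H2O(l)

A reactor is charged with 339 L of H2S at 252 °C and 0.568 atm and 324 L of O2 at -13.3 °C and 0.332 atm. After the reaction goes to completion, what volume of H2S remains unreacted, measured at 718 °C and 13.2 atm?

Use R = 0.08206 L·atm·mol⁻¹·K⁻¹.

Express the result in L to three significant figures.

6.81 L

n(H2S) = PV/RT = (0.568 × 339) / (0.08206 × 525.15) = 4.468 mol
n(O2) = PV/RT = (0.332 × 324) / (0.08206 × 259.85) = 5.045 mol
For 4.468 mol H2S, stoichiometry requires (3/2) × 4.468 = 6.702 mol O2; 5.045 mol is available, so O2 is limiting.
n(H2S) consumed = (2/3) × 5.045 = 3.363 mol; remaining = 4.468 − 3.363 = 1.105 mol
V(H2S) = nRT/P = 1.105 × 0.08206 × 991.15 / 13.2 = 6.809 L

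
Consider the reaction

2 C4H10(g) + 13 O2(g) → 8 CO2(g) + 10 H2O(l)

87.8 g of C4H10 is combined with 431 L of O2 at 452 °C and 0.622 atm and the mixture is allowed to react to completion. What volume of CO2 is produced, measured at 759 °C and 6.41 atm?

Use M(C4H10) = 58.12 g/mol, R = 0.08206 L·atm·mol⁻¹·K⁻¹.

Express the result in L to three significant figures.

n(C4H10) = 87.8 / 58.12 = 1.511 mol
n(O2) = PV/RT = (0.622 × 431) / (0.08206 × 725.15) = 4.505 mol
For 1.511 mol C4H10, stoichiometry requires (13/2) × 1.511 = 9.821 mol O2; 4.505 mol is available, so O2 is limiting.
n(CO2) = (8/13) × 4.505 = 2.772 mol
V(CO2) = nRT/P = 2.772 × 0.08206 × 1032.15 / 6.41 = 36.63 L

36.6 L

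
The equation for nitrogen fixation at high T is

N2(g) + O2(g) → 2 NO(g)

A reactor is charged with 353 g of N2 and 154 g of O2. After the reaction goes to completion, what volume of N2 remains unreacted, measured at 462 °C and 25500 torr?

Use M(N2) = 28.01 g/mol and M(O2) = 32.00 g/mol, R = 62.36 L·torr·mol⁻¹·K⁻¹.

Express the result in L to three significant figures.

n(N2) = 353 / 28.01 = 12.60 mol
n(O2) = 154 / 32.00 = 4.812 mol
For 12.60 mol N2, stoichiometry requires (1/1) × 12.60 = 12.60 mol O2; 4.812 mol is available, so O2 is limiting.
n(N2) consumed = (1/1) × 4.812 = 4.812 mol; remaining = 12.60 − 4.812 = 7.788 mol
V(N2) = nRT/P = 7.788 × 62.36 × 735.15 / 25500 = 14.00 L

14.0 L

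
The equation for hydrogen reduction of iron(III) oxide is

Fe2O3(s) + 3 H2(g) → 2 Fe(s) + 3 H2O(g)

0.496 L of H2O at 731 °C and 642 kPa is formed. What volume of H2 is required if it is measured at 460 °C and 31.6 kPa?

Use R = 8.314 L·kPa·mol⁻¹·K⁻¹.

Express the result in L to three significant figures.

7.36 L

n(H2O) = PV/RT = (642 × 0.496) / (8.314 × 1004.15) = 0.03814 mol
n(H2) = (3/3) × 0.03814 = 0.03814 mol
V = nRT/P = 0.03814 × 8.314 × 733.15 / 31.6 = 7.357 L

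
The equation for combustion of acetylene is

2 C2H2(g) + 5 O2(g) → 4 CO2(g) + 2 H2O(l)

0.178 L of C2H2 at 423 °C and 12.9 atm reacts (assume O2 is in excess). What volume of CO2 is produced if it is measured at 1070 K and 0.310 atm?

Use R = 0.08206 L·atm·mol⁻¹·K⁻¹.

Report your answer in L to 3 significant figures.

22.8 L

n(C2H2) = PV/RT = (12.9 × 0.178) / (0.08206 × 696.15) = 0.04020 mol
n(CO2) = (4/2) × 0.04020 = 0.08040 mol
V = nRT/P = 0.08040 × 0.08206 × 1070 / 0.310 = 22.77 L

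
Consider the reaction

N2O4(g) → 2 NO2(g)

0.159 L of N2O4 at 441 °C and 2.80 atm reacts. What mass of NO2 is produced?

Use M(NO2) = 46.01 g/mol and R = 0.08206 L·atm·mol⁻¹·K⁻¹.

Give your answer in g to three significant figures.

0.699 g

n(N2O4) = PV/RT = (2.80 × 0.159) / (0.08206 × 714.15) = 0.007597 mol
n(NO2) = (2/1) × 0.007597 = 0.01519 mol
m(NO2) = 0.01519 × 46.01 = 0.6989 g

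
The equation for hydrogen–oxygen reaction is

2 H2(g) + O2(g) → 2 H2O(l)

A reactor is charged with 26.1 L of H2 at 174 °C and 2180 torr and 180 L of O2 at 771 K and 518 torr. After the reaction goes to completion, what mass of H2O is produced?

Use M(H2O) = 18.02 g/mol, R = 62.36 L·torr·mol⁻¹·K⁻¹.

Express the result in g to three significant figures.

36.8 g

n(H2) = PV/RT = (2180 × 26.1) / (62.36 × 447.15) = 2.041 mol
n(O2) = PV/RT = (518 × 180) / (62.36 × 771) = 1.939 mol
For 2.041 mol H2, stoichiometry requires (1/2) × 2.041 = 1.020 mol O2; 1.939 mol is available, so H2 is limiting.
n(H2O) = (2/2) × 2.041 = 2.041 mol
m(H2O) = 2.041 × 18.02 = 36.78 g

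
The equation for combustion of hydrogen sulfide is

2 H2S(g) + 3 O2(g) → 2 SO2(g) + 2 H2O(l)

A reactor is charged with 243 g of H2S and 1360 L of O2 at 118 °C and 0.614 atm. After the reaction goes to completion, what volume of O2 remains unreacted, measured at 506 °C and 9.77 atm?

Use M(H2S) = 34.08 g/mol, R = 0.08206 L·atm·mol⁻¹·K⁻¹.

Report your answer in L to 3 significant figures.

100 L

n(H2S) = 243 / 34.08 = 7.130 mol
n(O2) = PV/RT = (0.614 × 1360) / (0.08206 × 391.15) = 26.02 mol
For 7.130 mol H2S, stoichiometry requires (3/2) × 7.130 = 10.70 mol O2; 26.02 mol is available, so H2S is limiting.
n(O2) consumed = (3/2) × 7.130 = 10.70 mol; remaining = 26.02 − 10.70 = 15.32 mol
V(O2) = nRT/P = 15.32 × 0.08206 × 779.15 / 9.77 = 100.3 L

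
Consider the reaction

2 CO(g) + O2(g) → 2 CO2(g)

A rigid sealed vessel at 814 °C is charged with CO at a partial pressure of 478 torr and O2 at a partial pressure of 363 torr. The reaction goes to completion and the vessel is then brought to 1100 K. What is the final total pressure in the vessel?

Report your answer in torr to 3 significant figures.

609 torr

At constant V, partial pressures at 814 °C are proportional to moles, so apply stoichiometry directly to pressures.
P(O2) required for 478 torr of CO = (1/2) × 478 = 239.0 torr; available 363 torr, so CO is limiting.
P(O2) remaining = 363 − (1/2) × 478 = 124.0 torr
P(gaseous products) = (2)/2 × 478 = 478.0 torr
P_total at 814 °C = 124.0 + 478.0 = 602.0 torr
Scaling to 1100 K: P = 602.0 × 1100/1087.15 = 609.1 torr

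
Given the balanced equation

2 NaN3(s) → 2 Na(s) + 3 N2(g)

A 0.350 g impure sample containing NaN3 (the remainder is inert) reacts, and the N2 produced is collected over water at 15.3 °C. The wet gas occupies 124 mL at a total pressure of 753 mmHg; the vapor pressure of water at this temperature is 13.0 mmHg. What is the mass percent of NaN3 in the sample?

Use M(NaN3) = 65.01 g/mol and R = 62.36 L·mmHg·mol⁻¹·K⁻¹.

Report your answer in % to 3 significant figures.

63.2 %

P(N2) = 753 − 13.0 = 740.0 mmHg
n(N2) = PV/RT = (740.0 × 0.1240) / (62.36 × 288.45) = 0.005101 mol
n(NaN3) = (2/3) × 0.005101 = 0.003401 mol
m(NaN3) = 0.003401 × 65.01 = 0.2211 g
%NaN3 = 0.2211 / 0.350 × 100 = 63.17%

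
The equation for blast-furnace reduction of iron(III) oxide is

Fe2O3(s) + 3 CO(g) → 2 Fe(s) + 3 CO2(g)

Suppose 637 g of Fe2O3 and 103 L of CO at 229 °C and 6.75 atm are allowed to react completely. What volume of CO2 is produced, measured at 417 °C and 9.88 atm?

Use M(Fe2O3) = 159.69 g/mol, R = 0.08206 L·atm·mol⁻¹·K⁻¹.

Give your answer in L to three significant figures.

68.6 L

n(Fe2O3) = 637 / 159.69 = 3.989 mol
n(CO) = PV/RT = (6.75 × 103) / (0.08206 × 502.15) = 16.87 mol
For 3.989 mol Fe2O3, stoichiometry requires (3/1) × 3.989 = 11.97 mol CO; 16.87 mol is available, so Fe2O3 is limiting.
n(CO2) = (3/1) × 3.989 = 11.97 mol
V(CO2) = nRT/P = 11.97 × 0.08206 × 690.15 / 9.88 = 68.61 L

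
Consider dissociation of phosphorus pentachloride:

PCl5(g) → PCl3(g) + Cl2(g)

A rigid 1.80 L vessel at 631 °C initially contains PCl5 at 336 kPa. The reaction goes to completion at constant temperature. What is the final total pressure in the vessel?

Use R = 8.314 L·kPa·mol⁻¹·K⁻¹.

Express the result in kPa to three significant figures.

Rigid vessel, constant T ⇒ P scales with total gas moles (1 → 2).
P_final = (2/1) × 336 = 672.0 kPa

672 kPa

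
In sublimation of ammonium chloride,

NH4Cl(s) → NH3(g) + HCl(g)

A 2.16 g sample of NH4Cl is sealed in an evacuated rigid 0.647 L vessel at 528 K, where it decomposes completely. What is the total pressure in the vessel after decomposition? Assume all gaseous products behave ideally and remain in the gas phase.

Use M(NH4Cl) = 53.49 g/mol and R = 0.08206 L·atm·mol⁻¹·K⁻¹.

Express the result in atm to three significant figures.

n(NH4Cl) = 2.16 / 53.49 = 0.04038 mol
n(gas produced) = (2/1) × 0.04038 = 0.08076 mol
P = nRT/V = 0.08076 × 0.08206 × 528 / 0.647 = 5.408 atm

5.41 atm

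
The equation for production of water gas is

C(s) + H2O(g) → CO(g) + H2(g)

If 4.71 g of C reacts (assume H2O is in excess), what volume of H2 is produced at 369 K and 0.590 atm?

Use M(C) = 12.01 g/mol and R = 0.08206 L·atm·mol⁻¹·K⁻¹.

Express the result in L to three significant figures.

20.1 L

n(C) = 4.710 / 12.01 = 0.3922 mol
n(H2) = (1/1) × 0.3922 = 0.3922 mol
V = nRT/P = 0.3922 × 0.08206 × 369 / 0.590 = 20.13 L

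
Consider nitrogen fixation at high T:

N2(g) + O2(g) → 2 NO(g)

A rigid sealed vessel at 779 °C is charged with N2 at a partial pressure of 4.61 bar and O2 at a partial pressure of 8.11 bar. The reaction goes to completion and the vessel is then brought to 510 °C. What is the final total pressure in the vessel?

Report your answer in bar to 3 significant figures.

9.47 bar

At constant V, partial pressures at 779 °C are proportional to moles, so apply stoichiometry directly to pressures.
P(O2) required for 4.61 bar of N2 = (1/1) × 4.61 = 4.610 bar; available 8.11 bar, so N2 is limiting.
P(O2) remaining = 8.11 − (1/1) × 4.61 = 3.500 bar
P(gaseous products) = (2)/1 × 4.61 = 9.220 bar
P_total at 779 °C = 3.500 + 9.220 = 12.72 bar
Scaling to 510 °C: P = 12.72 × 783.15/1052.15 = 9.468 bar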